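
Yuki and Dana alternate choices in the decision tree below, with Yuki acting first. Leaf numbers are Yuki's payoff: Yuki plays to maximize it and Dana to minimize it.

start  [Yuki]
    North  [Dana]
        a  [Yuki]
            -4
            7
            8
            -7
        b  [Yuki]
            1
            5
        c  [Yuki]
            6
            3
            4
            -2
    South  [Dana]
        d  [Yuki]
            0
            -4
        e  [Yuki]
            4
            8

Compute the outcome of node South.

0

d (Yuki): max(0, -4) = 0
e (Yuki): max(4, 8) = 8
South (Dana): min(0, 8) = 0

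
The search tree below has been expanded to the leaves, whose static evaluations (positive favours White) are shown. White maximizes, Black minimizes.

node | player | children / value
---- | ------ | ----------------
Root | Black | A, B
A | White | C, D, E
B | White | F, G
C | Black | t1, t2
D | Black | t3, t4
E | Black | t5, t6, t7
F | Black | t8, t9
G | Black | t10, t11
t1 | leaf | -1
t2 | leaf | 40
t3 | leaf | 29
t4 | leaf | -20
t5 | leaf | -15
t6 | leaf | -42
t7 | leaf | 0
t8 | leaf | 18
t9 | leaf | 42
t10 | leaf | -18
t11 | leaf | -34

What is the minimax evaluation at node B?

F (Black): min(18, 42) = 18
G (Black): min(-18, -34) = -34
B (White): max(18, -34) = 18

18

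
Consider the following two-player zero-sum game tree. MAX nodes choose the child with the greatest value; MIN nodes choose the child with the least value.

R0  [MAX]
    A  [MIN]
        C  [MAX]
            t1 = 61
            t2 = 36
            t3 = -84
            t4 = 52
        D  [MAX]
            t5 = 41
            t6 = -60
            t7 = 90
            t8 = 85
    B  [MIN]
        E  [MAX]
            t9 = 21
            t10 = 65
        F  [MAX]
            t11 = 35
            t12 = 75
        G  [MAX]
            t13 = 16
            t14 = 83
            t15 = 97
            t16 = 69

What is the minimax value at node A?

61

C (MAX): max(61, 36, -84, 52) = 61
D (MAX): max(41, -60, 90, 85) = 90
A (MIN): min(61, 90) = 61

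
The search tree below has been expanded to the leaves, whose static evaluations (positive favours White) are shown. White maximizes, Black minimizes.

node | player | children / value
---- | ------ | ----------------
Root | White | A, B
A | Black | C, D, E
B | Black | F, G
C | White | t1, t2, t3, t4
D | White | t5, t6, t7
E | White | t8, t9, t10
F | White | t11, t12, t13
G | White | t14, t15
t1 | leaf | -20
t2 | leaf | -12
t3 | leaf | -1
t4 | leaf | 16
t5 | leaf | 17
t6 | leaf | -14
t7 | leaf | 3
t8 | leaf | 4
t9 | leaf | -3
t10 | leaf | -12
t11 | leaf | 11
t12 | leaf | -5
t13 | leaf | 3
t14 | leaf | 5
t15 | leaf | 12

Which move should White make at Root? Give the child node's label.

C (White): max(-20, -12, -1, 16) = 16
D (White): max(17, -14, 3) = 17
E (White): max(4, -3, -12) = 4
A (Black): min(16, 17, 4) = 4
F (White): max(11, -5, 3) = 11
G (White): max(5, 12) = 12
B (Black): min(11, 12) = 11
Root (White): max(4, 11) = 11
White at Root wants the highest of {A=4, B=11}, so chooses B.

B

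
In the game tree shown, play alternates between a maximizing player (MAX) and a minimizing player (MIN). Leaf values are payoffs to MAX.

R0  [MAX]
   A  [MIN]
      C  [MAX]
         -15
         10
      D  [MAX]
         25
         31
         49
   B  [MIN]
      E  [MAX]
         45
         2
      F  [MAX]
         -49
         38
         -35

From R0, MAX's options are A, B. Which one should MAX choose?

C (MAX): max(-15, 10) = 10
D (MAX): max(25, 31, 49) = 49
A (MIN): min(10, 49) = 10
E (MAX): max(45, 2) = 45
F (MAX): max(-49, 38, -35) = 38
B (MIN): min(45, 38) = 38
R0 (MAX): max(10, 38) = 38
MAX at R0 wants the highest of {A=10, B=38}, so chooses B.

B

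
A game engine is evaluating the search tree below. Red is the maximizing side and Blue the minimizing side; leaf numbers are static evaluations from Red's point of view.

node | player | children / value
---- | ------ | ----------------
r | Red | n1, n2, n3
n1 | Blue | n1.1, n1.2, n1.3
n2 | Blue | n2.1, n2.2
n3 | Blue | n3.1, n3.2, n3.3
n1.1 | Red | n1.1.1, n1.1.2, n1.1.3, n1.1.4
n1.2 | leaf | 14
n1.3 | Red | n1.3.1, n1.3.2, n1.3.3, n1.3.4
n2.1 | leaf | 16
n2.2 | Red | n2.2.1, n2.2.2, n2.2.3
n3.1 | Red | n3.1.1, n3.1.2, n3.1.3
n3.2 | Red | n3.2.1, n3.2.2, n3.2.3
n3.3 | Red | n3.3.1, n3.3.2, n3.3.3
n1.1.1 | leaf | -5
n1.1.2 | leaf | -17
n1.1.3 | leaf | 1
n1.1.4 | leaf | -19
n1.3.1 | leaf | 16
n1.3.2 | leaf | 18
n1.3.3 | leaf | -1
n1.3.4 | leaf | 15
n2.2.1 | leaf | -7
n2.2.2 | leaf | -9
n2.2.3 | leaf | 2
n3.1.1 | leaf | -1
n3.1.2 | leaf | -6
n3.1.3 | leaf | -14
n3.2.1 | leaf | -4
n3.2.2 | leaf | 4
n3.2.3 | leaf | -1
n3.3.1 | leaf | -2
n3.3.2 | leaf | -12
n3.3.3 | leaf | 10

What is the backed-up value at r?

2

n1.1 (Red): max(-5, -17, 1, -19) = 1
n1.3 (Red): max(16, 18, -1, 15) = 18
n1 (Blue): min(1, 14, 18) = 1
n2.2 (Red): max(-7, -9, 2) = 2
n2 (Blue): min(16, 2) = 2
n3.1 (Red): max(-1, -6, -14) = -1
n3.2 (Red): max(-4, 4, -1) = 4
n3.3 (Red): max(-2, -12, 10) = 10
n3 (Blue): min(-1, 4, 10) = -1
r (Red): max(1, 2, -1) = 2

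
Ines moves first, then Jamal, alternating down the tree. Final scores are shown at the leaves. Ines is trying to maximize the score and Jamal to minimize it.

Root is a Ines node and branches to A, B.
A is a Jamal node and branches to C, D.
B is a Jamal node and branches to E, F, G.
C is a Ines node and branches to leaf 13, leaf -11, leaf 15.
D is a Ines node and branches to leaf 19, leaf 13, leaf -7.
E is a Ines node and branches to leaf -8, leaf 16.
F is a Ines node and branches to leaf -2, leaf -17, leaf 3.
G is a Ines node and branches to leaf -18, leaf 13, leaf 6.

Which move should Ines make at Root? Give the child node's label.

C (Ines): max(13, -11, 15) = 15
D (Ines): max(19, 13, -7) = 19
A (Jamal): min(15, 19) = 15
E (Ines): max(-8, 16) = 16
F (Ines): max(-2, -17, 3) = 3
G (Ines): max(-18, 13, 6) = 13
B (Jamal): min(16, 3, 13) = 3
Root (Ines): max(15, 3) = 15
Ines at Root wants the highest of {A=15, B=3}, so chooses A.

A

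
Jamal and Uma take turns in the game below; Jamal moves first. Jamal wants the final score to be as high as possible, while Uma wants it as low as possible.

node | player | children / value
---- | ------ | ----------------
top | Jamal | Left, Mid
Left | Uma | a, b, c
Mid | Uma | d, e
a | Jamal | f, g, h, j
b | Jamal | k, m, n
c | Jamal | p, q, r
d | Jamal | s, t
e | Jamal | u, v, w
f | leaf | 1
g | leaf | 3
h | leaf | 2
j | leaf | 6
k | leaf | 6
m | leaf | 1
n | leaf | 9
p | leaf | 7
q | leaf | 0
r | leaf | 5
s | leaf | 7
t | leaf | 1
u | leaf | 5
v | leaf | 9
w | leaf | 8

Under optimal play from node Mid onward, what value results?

7

d (Jamal): max(7, 1) = 7
e (Jamal): max(5, 9, 8) = 9
Mid (Uma): min(7, 9) = 7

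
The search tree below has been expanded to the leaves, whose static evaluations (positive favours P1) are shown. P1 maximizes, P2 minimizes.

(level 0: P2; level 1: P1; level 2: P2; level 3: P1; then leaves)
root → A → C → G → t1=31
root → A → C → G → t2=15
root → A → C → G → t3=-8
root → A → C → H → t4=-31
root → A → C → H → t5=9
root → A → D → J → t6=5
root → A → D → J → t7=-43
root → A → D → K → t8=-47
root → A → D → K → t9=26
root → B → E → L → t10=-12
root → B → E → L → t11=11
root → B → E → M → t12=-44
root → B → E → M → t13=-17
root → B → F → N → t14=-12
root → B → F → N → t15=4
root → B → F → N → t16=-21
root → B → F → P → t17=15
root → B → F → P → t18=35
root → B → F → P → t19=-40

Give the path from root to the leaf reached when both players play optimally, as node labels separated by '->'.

G (P1): max(31, 15, -8) = 31
H (P1): max(-31, 9) = 9
C (P2): min(31, 9) = 9
J (P1): max(5, -43) = 5
K (P1): max(-47, 26) = 26
D (P2): min(5, 26) = 5
A (P1): max(9, 5) = 9
L (P1): max(-12, 11) = 11
M (P1): max(-44, -17) = -17
E (P2): min(11, -17) = -17
N (P1): max(-12, 4, -21) = 4
P (P1): max(15, 35, -40) = 35
F (P2): min(4, 35) = 4
B (P1): max(-17, 4) = 4
root (P2): min(9, 4) = 4
At root, P2 picks B (lowest: 4).
At B, P1 picks F (highest: 4).
At F, P2 picks N (lowest: 4).
At N, P1 picks t15 (highest: 4).
Terminal value 4.

root -> B -> F -> N -> t15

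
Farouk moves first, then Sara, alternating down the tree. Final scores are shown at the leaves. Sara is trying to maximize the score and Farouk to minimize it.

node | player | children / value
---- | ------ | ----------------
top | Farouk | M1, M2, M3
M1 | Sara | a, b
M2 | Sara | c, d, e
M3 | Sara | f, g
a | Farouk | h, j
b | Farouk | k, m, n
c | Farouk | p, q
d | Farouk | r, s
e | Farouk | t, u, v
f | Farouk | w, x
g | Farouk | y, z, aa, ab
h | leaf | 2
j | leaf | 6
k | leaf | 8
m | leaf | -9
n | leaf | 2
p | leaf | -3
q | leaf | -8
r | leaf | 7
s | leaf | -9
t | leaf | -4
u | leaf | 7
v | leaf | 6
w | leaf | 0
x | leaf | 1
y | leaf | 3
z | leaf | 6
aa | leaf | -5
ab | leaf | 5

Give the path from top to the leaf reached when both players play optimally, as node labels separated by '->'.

a (Farouk): min(2, 6) = 2
b (Farouk): min(8, -9, 2) = -9
M1 (Sara): max(2, -9) = 2
c (Farouk): min(-3, -8) = -8
d (Farouk): min(7, -9) = -9
e (Farouk): min(-4, 7, 6) = -4
M2 (Sara): max(-8, -9, -4) = -4
f (Farouk): min(0, 1) = 0
g (Farouk): min(3, 6, -5, 5) = -5
M3 (Sara): max(0, -5) = 0
top (Farouk): min(2, -4, 0) = -4
At top, Farouk picks M2 (lowest: -4).
At M2, Sara picks e (highest: -4).
At e, Farouk picks t (lowest: -4).
Terminal value -4.

top -> M2 -> e -> t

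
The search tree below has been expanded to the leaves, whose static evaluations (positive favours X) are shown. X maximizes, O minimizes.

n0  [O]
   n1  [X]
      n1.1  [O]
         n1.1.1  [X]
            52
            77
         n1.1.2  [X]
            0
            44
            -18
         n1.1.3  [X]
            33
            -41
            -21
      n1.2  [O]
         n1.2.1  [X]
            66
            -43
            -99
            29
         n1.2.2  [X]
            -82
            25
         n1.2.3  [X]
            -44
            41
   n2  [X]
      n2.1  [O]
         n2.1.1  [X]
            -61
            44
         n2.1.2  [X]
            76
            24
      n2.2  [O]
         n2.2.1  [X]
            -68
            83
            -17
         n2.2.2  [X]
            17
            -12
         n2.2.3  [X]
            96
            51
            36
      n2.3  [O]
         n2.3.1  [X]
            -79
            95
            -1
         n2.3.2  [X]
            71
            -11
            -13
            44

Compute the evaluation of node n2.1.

44

n2.1.1 (X): max(-61, 44) = 44
n2.1.2 (X): max(76, 24) = 76
n2.1 (O): min(44, 76) = 44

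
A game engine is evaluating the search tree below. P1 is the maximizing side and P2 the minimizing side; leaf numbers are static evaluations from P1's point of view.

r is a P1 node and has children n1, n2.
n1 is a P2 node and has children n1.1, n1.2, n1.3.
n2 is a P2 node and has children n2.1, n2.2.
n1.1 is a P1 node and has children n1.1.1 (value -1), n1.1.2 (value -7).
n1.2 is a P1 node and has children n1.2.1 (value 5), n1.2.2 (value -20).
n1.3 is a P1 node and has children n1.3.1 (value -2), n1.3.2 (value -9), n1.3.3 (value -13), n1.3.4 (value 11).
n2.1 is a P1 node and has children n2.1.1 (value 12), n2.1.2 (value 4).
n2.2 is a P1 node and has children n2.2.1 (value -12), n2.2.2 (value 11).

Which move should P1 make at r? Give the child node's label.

n1.1 (P1): max(-1, -7) = -1
n1.2 (P1): max(5, -20) = 5
n1.3 (P1): max(-2, -9, -13, 11) = 11
n1 (P2): min(-1, 5, 11) = -1
n2.1 (P1): max(12, 4) = 12
n2.2 (P1): max(-12, 11) = 11
n2 (P2): min(12, 11) = 11
r (P1): max(-1, 11) = 11
P1 at r wants the highest of {n1=-1, n2=11}, so chooses n2.

n2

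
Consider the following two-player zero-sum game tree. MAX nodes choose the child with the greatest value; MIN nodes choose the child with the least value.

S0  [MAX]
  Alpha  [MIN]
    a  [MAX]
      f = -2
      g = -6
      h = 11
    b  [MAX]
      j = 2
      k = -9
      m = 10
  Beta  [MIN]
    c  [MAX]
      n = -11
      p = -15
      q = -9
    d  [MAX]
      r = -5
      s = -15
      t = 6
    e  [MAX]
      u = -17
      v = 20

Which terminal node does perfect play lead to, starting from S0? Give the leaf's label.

a (MAX): max(-2, -6, 11) = 11
b (MAX): max(2, -9, 10) = 10
Alpha (MIN): min(11, 10) = 10
c (MAX): max(-11, -15, -9) = -9
d (MAX): max(-5, -15, 6) = 6
e (MAX): max(-17, 20) = 20
Beta (MIN): min(-9, 6, 20) = -9
S0 (MAX): max(10, -9) = 10
At S0, MAX picks Alpha (highest: 10).
At Alpha, MIN picks b (lowest: 10).
At b, MAX picks m (highest: 10).
Terminal value 10.

m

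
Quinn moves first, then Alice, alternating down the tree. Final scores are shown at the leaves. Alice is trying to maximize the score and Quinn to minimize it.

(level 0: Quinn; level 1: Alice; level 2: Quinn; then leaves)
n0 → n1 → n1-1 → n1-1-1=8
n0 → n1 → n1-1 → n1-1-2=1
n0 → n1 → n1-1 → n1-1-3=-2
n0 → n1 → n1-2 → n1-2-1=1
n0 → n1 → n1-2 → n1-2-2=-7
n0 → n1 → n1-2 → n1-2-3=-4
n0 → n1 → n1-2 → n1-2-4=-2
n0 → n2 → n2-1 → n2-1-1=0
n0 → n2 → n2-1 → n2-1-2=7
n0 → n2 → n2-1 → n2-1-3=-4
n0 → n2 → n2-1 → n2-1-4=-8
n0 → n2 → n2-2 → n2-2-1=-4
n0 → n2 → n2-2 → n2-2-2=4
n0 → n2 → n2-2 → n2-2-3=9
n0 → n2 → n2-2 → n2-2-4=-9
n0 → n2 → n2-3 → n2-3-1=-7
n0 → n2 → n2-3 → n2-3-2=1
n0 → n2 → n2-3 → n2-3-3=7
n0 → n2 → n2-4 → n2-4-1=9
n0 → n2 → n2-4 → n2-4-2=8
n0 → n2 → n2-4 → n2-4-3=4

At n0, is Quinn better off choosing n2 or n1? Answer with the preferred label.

n2-1 (Quinn): min(0, 7, -4, -8) = -8
n2-2 (Quinn): min(-4, 4, 9, -9) = -9
n2-3 (Quinn): min(-7, 1, 7) = -7
n2-4 (Quinn): min(9, 8, 4) = 4
n2 (Alice): max(-8, -9, -7, 4) = 4
n1-1 (Quinn): min(8, 1, -2) = -2
n1-2 (Quinn): min(1, -7, -4, -2) = -7
n1 (Alice): max(-2, -7) = -2
Quinn prefers the lower value; n2=4, n1=-2. n1 is better since -2 < 4.

n1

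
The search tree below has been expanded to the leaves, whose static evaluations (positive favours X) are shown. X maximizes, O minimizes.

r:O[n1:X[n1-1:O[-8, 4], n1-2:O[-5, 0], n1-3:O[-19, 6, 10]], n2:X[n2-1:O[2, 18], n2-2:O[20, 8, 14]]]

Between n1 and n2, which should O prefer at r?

n1

n1-1 (O): min(-8, 4) = -8
n1-2 (O): min(-5, 0) = -5
n1-3 (O): min(-19, 6, 10) = -19
n1 (X): max(-8, -5, -19) = -5
n2-1 (O): min(2, 18) = 2
n2-2 (O): min(20, 8, 14) = 8
n2 (X): max(2, 8) = 8
O prefers the lower value; n1=-5, n2=8. n1 is better since -5 < 8.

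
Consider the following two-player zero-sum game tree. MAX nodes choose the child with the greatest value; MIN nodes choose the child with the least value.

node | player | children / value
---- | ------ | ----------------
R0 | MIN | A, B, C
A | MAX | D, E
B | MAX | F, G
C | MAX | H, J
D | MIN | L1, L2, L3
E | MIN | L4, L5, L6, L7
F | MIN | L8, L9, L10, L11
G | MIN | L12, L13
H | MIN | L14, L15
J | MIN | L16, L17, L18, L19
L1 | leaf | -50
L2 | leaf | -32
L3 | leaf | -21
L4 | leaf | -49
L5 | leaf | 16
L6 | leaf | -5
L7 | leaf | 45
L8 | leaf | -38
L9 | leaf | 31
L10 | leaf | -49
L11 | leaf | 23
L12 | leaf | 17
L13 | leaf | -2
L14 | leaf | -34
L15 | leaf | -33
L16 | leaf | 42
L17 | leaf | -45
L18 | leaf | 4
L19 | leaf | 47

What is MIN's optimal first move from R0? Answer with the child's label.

D (MIN): min(-50, -32, -21) = -50
E (MIN): min(-49, 16, -5, 45) = -49
A (MAX): max(-50, -49) = -49
F (MIN): min(-38, 31, -49, 23) = -49
G (MIN): min(17, -2) = -2
B (MAX): max(-49, -2) = -2
H (MIN): min(-34, -33) = -34
J (MIN): min(42, -45, 4, 47) = -45
C (MAX): max(-34, -45) = -34
R0 (MIN): min(-49, -2, -34) = -49
MIN at R0 wants the lowest of {A=-49, B=-2, C=-34}, so chooses A.

A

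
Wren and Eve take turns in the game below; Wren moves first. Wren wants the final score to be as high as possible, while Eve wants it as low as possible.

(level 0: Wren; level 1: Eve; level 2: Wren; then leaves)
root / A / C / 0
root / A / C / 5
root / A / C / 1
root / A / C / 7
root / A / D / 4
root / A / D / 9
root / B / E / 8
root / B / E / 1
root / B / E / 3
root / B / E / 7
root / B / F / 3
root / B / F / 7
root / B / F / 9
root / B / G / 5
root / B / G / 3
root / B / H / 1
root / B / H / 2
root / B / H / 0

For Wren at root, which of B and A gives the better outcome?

A

E (Wren): max(8, 1, 3, 7) = 8
F (Wren): max(3, 7, 9) = 9
G (Wren): max(5, 3) = 5
H (Wren): max(1, 2, 0) = 2
B (Eve): min(8, 9, 5, 2) = 2
C (Wren): max(0, 5, 1, 7) = 7
D (Wren): max(4, 9) = 9
A (Eve): min(7, 9) = 7
Wren prefers the higher value; B=2, A=7. A is better since 7 > 2.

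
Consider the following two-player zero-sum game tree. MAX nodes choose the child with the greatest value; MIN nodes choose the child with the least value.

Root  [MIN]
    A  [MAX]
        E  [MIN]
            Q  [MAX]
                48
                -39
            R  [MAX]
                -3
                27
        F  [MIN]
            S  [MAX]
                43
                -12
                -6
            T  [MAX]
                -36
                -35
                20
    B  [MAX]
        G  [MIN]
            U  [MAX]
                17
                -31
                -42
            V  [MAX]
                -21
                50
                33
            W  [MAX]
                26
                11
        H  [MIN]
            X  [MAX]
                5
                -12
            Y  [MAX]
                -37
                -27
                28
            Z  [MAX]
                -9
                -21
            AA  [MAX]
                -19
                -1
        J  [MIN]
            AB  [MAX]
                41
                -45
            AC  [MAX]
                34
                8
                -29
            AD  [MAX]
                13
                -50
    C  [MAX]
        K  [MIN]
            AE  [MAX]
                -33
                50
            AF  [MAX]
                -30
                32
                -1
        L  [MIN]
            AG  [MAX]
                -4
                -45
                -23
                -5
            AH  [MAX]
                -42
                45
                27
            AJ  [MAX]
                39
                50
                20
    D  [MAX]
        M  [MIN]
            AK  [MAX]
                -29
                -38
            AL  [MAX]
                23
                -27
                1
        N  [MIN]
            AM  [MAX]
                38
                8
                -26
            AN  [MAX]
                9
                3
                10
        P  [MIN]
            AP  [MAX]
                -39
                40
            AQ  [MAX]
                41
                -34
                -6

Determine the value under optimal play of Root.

Q (MAX): max(48, -39) = 48
R (MAX): max(-3, 27) = 27
E (MIN): min(48, 27) = 27
S (MAX): max(43, -12, -6) = 43
T (MAX): max(-36, -35, 20) = 20
F (MIN): min(43, 20) = 20
A (MAX): max(27, 20) = 27
U (MAX): max(17, -31, -42) = 17
V (MAX): max(-21, 50, 33) = 50
W (MAX): max(26, 11) = 26
G (MIN): min(17, 50, 26) = 17
X (MAX): max(5, -12) = 5
Y (MAX): max(-37, -27, 28) = 28
Z (MAX): max(-9, -21) = -9
AA (MAX): max(-19, -1) = -1
H (MIN): min(5, 28, -9, -1) = -9
AB (MAX): max(41, -45) = 41
AC (MAX): max(34, 8, -29) = 34
AD (MAX): max(13, -50) = 13
J (MIN): min(41, 34, 13) = 13
B (MAX): max(17, -9, 13) = 17
AE (MAX): max(-33, 50) = 50
AF (MAX): max(-30, 32, -1) = 32
K (MIN): min(50, 32) = 32
AG (MAX): max(-4, -45, -23, -5) = -4
AH (MAX): max(-42, 45, 27) = 45
AJ (MAX): max(39, 50, 20) = 50
L (MIN): min(-4, 45, 50) = -4
C (MAX): max(32, -4) = 32
AK (MAX): max(-29, -38) = -29
AL (MAX): max(23, -27, 1) = 23
M (MIN): min(-29, 23) = -29
AM (MAX): max(38, 8, -26) = 38
AN (MAX): max(9, 3, 10) = 10
N (MIN): min(38, 10) = 10
AP (MAX): max(-39, 40) = 40
AQ (MAX): max(41, -34, -6) = 41
P (MIN): min(40, 41) = 40
D (MAX): max(-29, 10, 40) = 40
Root (MIN): min(27, 17, 32, 40) = 17

17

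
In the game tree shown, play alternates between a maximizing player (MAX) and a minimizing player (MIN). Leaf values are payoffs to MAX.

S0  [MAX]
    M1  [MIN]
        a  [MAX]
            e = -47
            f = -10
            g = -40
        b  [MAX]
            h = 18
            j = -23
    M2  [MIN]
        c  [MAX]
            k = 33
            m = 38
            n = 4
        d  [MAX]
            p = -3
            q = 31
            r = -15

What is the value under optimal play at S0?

a (MAX): max(-47, -10, -40) = -10
b (MAX): max(18, -23) = 18
M1 (MIN): min(-10, 18) = -10
c (MAX): max(33, 38, 4) = 38
d (MAX): max(-3, 31, -15) = 31
M2 (MIN): min(38, 31) = 31
S0 (MAX): max(-10, 31) = 31

31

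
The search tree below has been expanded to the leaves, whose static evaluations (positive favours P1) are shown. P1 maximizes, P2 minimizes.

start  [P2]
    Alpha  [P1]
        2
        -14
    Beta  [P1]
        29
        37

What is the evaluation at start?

Alpha (P1): max(2, -14) = 2
Beta (P1): max(29, 37) = 37
start (P2): min(2, 37) = 2

2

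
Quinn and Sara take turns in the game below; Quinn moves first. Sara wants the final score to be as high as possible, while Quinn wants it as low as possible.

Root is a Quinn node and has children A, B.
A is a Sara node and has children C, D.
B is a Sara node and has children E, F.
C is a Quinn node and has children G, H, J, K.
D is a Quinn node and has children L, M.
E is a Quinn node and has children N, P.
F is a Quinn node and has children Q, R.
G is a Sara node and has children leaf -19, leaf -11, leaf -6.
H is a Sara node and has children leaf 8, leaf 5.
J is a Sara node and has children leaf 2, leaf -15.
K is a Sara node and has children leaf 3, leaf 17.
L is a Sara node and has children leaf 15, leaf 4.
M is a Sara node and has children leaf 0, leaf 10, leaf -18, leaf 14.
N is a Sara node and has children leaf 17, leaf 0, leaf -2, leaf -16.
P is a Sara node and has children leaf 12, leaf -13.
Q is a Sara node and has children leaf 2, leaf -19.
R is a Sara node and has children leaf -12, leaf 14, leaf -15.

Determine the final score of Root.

G (Sara): max(-19, -11, -6) = -6
H (Sara): max(8, 5) = 8
J (Sara): max(2, -15) = 2
K (Sara): max(3, 17) = 17
C (Quinn): min(-6, 8, 2, 17) = -6
L (Sara): max(15, 4) = 15
M (Sara): max(0, 10, -18, 14) = 14
D (Quinn): min(15, 14) = 14
A (Sara): max(-6, 14) = 14
N (Sara): max(17, 0, -2, -16) = 17
P (Sara): max(12, -13) = 12
E (Quinn): min(17, 12) = 12
Q (Sara): max(2, -19) = 2
R (Sara): max(-12, 14, -15) = 14
F (Quinn): min(2, 14) = 2
B (Sara): max(12, 2) = 12
Root (Quinn): min(14, 12) = 12

12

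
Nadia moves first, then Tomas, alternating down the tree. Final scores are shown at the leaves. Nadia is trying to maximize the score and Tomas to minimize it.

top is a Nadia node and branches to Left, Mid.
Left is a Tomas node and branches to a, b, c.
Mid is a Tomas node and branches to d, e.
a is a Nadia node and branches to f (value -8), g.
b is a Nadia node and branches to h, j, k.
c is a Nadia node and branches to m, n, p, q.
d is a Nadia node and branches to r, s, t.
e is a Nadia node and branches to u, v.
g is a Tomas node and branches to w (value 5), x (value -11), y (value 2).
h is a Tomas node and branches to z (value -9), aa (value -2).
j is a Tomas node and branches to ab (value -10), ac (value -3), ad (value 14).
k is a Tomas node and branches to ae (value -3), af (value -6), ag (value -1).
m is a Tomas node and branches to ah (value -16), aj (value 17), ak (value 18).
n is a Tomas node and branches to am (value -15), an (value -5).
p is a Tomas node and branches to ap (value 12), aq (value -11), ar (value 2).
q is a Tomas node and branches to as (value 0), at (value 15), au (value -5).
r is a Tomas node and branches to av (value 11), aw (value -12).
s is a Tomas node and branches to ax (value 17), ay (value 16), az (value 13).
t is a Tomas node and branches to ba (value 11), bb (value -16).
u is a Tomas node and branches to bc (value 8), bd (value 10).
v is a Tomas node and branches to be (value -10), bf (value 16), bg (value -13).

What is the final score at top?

g (Tomas): min(5, -11, 2) = -11
a (Nadia): max(-8, -11) = -8
h (Tomas): min(-9, -2) = -9
j (Tomas): min(-10, -3, 14) = -10
k (Tomas): min(-3, -6, -1) = -6
b (Nadia): max(-9, -10, -6) = -6
m (Tomas): min(-16, 17, 18) = -16
n (Tomas): min(-15, -5) = -15
p (Tomas): min(12, -11, 2) = -11
q (Tomas): min(0, 15, -5) = -5
c (Nadia): max(-16, -15, -11, -5) = -5
Left (Tomas): min(-8, -6, -5) = -8
r (Tomas): min(11, -12) = -12
s (Tomas): min(17, 16, 13) = 13
t (Tomas): min(11, -16) = -16
d (Nadia): max(-12, 13, -16) = 13
u (Tomas): min(8, 10) = 8
v (Tomas): min(-10, 16, -13) = -13
e (Nadia): max(8, -13) = 8
Mid (Tomas): min(13, 8) = 8
top (Nadia): max(-8, 8) = 8

8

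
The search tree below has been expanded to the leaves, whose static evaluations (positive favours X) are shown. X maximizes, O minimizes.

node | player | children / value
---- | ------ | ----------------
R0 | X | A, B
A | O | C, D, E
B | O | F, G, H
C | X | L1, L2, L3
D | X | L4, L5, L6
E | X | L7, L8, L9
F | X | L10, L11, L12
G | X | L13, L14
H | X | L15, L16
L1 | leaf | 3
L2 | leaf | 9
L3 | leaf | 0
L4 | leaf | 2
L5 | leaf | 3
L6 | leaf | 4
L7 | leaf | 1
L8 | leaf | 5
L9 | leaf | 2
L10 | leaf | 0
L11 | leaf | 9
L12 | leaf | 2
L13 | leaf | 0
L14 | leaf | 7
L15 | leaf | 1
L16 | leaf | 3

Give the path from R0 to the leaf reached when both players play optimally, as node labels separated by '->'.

R0 -> A -> D -> L6

C (X): max(3, 9, 0) = 9
D (X): max(2, 3, 4) = 4
E (X): max(1, 5, 2) = 5
A (O): min(9, 4, 5) = 4
F (X): max(0, 9, 2) = 9
G (X): max(0, 7) = 7
H (X): max(1, 3) = 3
B (O): min(9, 7, 3) = 3
R0 (X): max(4, 3) = 4
At R0, X picks A (highest: 4).
At A, O picks D (lowest: 4).
At D, X picks L6 (highest: 4).
Terminal value 4.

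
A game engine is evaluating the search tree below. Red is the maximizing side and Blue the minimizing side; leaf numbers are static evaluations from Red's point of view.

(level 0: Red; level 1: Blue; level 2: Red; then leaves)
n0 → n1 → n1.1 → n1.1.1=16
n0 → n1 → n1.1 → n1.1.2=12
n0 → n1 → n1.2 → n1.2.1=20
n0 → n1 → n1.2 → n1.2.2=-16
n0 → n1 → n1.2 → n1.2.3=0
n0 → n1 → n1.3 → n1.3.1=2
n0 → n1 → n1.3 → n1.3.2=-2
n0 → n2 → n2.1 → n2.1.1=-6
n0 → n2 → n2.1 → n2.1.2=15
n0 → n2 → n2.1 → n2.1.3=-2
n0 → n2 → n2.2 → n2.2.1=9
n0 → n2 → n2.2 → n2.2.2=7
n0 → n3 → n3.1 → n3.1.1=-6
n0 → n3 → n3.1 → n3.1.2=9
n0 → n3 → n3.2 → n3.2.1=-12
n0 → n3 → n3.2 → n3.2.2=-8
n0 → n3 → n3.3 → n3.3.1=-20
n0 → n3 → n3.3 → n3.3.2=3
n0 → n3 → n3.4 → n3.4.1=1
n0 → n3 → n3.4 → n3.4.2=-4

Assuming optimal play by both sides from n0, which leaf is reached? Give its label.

n2.2.1

n1.1 (Red): max(16, 12) = 16
n1.2 (Red): max(20, -16, 0) = 20
n1.3 (Red): max(2, -2) = 2
n1 (Blue): min(16, 20, 2) = 2
n2.1 (Red): max(-6, 15, -2) = 15
n2.2 (Red): max(9, 7) = 9
n2 (Blue): min(15, 9) = 9
n3.1 (Red): max(-6, 9) = 9
n3.2 (Red): max(-12, -8) = -8
n3.3 (Red): max(-20, 3) = 3
n3.4 (Red): max(1, -4) = 1
n3 (Blue): min(9, -8, 3, 1) = -8
n0 (Red): max(2, 9, -8) = 9
At n0, Red picks n2 (highest: 9).
At n2, Blue picks n2.2 (lowest: 9).
At n2.2, Red picks n2.2.1 (highest: 9).
Terminal value 9.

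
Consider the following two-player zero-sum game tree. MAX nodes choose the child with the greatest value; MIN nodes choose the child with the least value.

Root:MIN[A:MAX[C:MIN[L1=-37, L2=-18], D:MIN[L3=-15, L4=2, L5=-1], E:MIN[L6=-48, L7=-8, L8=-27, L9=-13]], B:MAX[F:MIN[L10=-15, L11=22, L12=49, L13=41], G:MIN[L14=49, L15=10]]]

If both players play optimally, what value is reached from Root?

C (MIN): min(-37, -18) = -37
D (MIN): min(-15, 2, -1) = -15
E (MIN): min(-48, -8, -27, -13) = -48
A (MAX): max(-37, -15, -48) = -15
F (MIN): min(-15, 22, 49, 41) = -15
G (MIN): min(49, 10) = 10
B (MAX): max(-15, 10) = 10
Root (MIN): min(-15, 10) = -15

-15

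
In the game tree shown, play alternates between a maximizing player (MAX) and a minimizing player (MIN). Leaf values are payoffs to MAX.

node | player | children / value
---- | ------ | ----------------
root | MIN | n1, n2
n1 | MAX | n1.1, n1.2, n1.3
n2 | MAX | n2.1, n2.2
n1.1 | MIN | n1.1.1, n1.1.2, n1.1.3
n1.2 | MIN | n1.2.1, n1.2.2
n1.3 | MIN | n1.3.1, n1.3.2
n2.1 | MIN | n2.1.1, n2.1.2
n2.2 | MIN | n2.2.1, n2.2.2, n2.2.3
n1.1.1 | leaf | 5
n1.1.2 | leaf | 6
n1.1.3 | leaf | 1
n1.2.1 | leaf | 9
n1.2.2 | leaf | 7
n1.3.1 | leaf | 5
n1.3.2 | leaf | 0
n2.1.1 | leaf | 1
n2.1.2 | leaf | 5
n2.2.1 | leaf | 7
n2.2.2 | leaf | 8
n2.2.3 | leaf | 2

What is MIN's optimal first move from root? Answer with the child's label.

n1.1 (MIN): min(5, 6, 1) = 1
n1.2 (MIN): min(9, 7) = 7
n1.3 (MIN): min(5, 0) = 0
n1 (MAX): max(1, 7, 0) = 7
n2.1 (MIN): min(1, 5) = 1
n2.2 (MIN): min(7, 8, 2) = 2
n2 (MAX): max(1, 2) = 2
root (MIN): min(7, 2) = 2
MIN at root wants the lowest of {n1=7, n2=2}, so chooses n2.

n2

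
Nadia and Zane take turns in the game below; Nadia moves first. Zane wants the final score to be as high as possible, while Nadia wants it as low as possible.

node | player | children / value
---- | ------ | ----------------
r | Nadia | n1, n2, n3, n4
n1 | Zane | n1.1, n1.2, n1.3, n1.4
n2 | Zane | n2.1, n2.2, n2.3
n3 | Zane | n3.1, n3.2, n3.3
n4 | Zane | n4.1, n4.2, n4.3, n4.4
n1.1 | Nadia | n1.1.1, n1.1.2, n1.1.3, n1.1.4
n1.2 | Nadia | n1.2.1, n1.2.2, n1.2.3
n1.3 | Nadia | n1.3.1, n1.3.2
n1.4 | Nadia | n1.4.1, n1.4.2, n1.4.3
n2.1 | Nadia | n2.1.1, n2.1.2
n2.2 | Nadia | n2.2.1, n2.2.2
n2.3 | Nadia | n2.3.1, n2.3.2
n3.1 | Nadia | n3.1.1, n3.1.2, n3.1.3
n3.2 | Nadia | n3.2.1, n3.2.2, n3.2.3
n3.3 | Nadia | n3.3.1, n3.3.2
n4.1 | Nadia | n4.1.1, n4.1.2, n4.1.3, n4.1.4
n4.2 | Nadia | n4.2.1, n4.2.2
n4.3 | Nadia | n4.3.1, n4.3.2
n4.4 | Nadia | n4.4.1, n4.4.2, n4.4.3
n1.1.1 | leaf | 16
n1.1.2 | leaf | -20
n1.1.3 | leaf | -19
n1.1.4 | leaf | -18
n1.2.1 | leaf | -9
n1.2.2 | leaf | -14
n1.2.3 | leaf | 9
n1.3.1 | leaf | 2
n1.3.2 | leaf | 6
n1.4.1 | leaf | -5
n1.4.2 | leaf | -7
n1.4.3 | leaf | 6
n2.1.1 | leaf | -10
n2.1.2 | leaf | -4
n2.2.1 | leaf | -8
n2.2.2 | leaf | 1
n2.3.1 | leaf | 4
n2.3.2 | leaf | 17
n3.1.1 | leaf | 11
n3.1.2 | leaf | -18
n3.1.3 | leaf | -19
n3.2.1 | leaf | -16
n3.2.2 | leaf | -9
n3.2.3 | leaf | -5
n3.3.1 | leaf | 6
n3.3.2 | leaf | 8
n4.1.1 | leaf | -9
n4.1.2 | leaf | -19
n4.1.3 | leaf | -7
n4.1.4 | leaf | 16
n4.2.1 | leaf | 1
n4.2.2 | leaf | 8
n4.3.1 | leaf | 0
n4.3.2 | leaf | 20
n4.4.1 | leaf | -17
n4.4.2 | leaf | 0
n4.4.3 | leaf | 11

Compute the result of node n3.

6

n3.1 (Nadia): min(11, -18, -19) = -19
n3.2 (Nadia): min(-16, -9, -5) = -16
n3.3 (Nadia): min(6, 8) = 6
n3 (Zane): max(-19, -16, 6) = 6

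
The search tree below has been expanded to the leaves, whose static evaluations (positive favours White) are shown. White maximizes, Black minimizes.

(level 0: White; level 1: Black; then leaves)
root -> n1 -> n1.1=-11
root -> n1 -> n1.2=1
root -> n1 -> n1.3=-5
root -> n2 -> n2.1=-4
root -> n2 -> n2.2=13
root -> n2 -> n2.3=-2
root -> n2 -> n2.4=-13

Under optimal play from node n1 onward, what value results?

-11

n1 (Black): min(-11, 1, -5) = -11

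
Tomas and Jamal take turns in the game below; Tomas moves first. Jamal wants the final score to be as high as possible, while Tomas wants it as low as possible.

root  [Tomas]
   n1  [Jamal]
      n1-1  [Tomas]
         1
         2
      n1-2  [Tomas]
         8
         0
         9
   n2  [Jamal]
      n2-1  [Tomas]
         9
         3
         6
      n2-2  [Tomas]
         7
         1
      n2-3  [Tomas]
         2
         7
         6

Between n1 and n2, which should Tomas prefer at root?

n1

n1-1 (Tomas): min(1, 2) = 1
n1-2 (Tomas): min(8, 0, 9) = 0
n1 (Jamal): max(1, 0) = 1
n2-1 (Tomas): min(9, 3, 6) = 3
n2-2 (Tomas): min(7, 1) = 1
n2-3 (Tomas): min(2, 7, 6) = 2
n2 (Jamal): max(3, 1, 2) = 3
Tomas prefers the lower value; n1=1, n2=3. n1 is better since 1 < 3.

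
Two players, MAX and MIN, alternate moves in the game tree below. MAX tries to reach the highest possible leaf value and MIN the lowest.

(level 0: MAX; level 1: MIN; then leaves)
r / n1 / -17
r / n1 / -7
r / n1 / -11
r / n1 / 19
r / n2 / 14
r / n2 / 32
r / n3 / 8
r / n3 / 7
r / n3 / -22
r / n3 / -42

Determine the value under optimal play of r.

n1 (MIN): min(-17, -7, -11, 19) = -17
n2 (MIN): min(14, 32) = 14
n3 (MIN): min(8, 7, -22, -42) = -42
r (MAX): max(-17, 14, -42) = 14

14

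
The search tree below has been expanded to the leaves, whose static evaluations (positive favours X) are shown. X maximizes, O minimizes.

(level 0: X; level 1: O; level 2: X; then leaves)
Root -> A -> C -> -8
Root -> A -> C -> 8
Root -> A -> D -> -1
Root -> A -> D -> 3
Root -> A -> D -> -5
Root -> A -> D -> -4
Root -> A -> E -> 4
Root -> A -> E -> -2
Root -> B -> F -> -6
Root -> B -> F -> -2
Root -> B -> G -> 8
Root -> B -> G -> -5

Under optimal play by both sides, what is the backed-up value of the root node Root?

3

C (X): max(-8, 8) = 8
D (X): max(-1, 3, -5, -4) = 3
E (X): max(4, -2) = 4
A (O): min(8, 3, 4) = 3
F (X): max(-6, -2) = -2
G (X): max(8, -5) = 8
B (O): min(-2, 8) = -2
Root (X): max(3, -2) = 3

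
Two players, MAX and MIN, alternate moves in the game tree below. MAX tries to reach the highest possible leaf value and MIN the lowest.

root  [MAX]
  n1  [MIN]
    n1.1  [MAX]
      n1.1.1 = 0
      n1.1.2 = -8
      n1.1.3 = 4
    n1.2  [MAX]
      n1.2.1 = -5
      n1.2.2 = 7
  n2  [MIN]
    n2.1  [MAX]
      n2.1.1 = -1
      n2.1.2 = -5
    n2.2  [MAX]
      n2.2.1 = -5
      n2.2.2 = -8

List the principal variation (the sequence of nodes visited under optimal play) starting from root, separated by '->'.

n1.1 (MAX): max(0, -8, 4) = 4
n1.2 (MAX): max(-5, 7) = 7
n1 (MIN): min(4, 7) = 4
n2.1 (MAX): max(-1, -5) = -1
n2.2 (MAX): max(-5, -8) = -5
n2 (MIN): min(-1, -5) = -5
root (MAX): max(4, -5) = 4
At root, MAX picks n1 (highest: 4).
At n1, MIN picks n1.1 (lowest: 4).
At n1.1, MAX picks n1.1.3 (highest: 4).
Terminal value 4.

root -> n1 -> n1.1 -> n1.1.3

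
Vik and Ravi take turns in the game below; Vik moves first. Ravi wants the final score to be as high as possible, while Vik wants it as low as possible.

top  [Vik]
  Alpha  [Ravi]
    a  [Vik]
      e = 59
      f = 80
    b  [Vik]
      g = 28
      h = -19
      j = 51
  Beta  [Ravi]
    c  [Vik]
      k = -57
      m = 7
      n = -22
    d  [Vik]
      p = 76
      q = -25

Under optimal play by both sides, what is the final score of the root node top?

-25

a (Vik): min(59, 80) = 59
b (Vik): min(28, -19, 51) = -19
Alpha (Ravi): max(59, -19) = 59
c (Vik): min(-57, 7, -22) = -57
d (Vik): min(76, -25) = -25
Beta (Ravi): max(-57, -25) = -25
top (Vik): min(59, -25) = -25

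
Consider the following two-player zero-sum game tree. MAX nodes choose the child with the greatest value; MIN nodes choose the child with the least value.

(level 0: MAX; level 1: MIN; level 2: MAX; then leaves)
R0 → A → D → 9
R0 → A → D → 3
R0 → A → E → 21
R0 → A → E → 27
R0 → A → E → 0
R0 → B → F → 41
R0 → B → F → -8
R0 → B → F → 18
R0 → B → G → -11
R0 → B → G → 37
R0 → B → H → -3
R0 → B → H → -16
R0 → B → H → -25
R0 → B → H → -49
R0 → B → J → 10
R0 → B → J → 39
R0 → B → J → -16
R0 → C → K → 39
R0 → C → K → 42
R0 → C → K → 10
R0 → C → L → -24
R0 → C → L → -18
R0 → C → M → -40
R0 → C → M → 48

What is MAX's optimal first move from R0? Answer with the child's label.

D (MAX): max(9, 3) = 9
E (MAX): max(21, 27, 0) = 27
A (MIN): min(9, 27) = 9
F (MAX): max(41, -8, 18) = 41
G (MAX): max(-11, 37) = 37
H (MAX): max(-3, -16, -25, -49) = -3
J (MAX): max(10, 39, -16) = 39
B (MIN): min(41, 37, -3, 39) = -3
K (MAX): max(39, 42, 10) = 42
L (MAX): max(-24, -18) = -18
M (MAX): max(-40, 48) = 48
C (MIN): min(42, -18, 48) = -18
R0 (MAX): max(9, -3, -18) = 9
MAX at R0 wants the highest of {A=9, B=-3, C=-18}, so chooses A.

A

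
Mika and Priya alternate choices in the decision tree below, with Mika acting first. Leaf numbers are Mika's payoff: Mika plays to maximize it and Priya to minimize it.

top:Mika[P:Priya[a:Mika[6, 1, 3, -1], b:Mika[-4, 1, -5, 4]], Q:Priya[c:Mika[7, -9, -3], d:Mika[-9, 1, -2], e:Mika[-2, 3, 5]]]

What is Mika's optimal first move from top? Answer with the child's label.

a (Mika): max(6, 1, 3, -1) = 6
b (Mika): max(-4, 1, -5, 4) = 4
P (Priya): min(6, 4) = 4
c (Mika): max(7, -9, -3) = 7
d (Mika): max(-9, 1, -2) = 1
e (Mika): max(-2, 3, 5) = 5
Q (Priya): min(7, 1, 5) = 1
top (Mika): max(4, 1) = 4
Mika at top wants the highest of {P=4, Q=1}, so chooses P.

P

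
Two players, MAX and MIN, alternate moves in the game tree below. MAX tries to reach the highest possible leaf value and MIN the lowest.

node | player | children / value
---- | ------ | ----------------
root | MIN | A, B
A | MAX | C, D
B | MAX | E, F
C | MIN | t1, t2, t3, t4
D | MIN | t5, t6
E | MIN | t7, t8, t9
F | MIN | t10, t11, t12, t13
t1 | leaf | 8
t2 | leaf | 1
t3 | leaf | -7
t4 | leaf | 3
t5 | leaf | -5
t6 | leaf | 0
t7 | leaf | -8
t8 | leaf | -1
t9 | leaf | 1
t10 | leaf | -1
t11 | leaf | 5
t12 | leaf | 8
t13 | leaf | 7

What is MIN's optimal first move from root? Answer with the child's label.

A

C (MIN): min(8, 1, -7, 3) = -7
D (MIN): min(-5, 0) = -5
A (MAX): max(-7, -5) = -5
E (MIN): min(-8, -1, 1) = -8
F (MIN): min(-1, 5, 8, 7) = -1
B (MAX): max(-8, -1) = -1
root (MIN): min(-5, -1) = -5
MIN at root wants the lowest of {A=-5, B=-1}, so chooses A.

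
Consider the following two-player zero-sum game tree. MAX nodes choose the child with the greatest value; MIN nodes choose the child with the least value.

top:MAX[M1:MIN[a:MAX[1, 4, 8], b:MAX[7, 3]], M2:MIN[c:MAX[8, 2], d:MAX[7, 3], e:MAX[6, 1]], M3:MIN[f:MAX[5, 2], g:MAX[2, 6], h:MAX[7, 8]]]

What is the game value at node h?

h (MAX): max(7, 8) = 8

8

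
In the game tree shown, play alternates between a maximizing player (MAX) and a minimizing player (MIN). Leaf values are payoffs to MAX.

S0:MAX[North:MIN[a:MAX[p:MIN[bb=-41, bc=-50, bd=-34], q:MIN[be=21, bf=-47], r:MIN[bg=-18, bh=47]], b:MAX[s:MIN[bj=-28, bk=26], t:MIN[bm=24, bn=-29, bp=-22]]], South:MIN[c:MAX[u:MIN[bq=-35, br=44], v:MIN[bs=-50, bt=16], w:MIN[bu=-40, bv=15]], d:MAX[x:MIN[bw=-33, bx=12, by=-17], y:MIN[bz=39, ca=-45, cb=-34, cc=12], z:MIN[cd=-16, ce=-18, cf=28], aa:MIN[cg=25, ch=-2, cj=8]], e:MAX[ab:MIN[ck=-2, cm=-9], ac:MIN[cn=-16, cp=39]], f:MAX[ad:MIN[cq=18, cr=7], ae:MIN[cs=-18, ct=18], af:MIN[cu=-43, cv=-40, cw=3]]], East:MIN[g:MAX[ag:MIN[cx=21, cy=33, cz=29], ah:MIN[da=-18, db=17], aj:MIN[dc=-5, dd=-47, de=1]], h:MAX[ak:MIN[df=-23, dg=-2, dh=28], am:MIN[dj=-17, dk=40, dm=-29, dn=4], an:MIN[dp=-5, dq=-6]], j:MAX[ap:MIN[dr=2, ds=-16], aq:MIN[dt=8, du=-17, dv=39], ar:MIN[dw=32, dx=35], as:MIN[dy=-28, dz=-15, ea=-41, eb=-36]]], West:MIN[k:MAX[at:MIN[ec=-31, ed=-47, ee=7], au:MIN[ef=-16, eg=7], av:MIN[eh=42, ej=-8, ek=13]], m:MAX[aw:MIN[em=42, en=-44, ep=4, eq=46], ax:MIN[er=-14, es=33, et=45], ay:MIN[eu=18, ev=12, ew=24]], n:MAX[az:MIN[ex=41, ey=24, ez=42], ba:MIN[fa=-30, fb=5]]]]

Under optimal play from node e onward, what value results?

-9

ab (MIN): min(-2, -9) = -9
ac (MIN): min(-16, 39) = -16
e (MAX): max(-9, -16) = -9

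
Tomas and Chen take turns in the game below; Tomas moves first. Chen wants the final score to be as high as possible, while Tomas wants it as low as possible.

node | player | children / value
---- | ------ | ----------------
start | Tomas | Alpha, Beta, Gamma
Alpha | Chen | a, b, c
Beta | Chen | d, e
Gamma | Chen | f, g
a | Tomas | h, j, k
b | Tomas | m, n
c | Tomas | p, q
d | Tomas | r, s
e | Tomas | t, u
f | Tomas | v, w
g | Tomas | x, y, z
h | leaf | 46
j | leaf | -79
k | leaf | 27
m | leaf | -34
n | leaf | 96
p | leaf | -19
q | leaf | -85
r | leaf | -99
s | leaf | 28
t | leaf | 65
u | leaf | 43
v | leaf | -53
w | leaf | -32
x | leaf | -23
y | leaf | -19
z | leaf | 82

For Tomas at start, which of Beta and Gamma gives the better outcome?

Gamma

d (Tomas): min(-99, 28) = -99
e (Tomas): min(65, 43) = 43
Beta (Chen): max(-99, 43) = 43
f (Tomas): min(-53, -32) = -53
g (Tomas): min(-23, -19, 82) = -23
Gamma (Chen): max(-53, -23) = -23
Tomas prefers the lower value; Beta=43, Gamma=-23. Gamma is better since -23 < 43.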